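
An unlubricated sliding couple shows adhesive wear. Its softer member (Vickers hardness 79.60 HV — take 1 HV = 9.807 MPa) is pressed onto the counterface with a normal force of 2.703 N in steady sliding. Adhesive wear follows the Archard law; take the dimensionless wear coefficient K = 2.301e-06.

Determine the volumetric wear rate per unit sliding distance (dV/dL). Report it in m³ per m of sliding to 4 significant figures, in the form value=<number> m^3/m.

value=7.967e-15 m^3/m

Intermediates appear rounded — every step carries exact precision. Rounded just once, at 4 significant figures.
Hardness H = 79.60 HV × 9.807 MPa/HV = 780.6 MPa = 7.806e+08 Pa.
SI base units throughout: W = 2.703 N, H = 7.806e+08 Pa, K = 2.301e-06.
Rate of wear dV/dL = K·W/H, so: 2.301e-06 · 2.703 / 7.806e+08 = 7.967e-15 m³/m.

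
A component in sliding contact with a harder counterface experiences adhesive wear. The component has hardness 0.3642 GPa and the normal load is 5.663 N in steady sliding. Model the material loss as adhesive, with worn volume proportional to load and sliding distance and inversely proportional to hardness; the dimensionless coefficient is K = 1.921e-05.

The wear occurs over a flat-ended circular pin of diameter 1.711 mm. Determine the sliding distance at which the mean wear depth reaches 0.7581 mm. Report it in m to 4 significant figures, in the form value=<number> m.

All arithmetic maintains full precision, and the intermediates appear rounded, and rounded just once to 4 significant figures.
Convert: Hardness H = 0.3642 GPa = 3.642e+08 Pa.
Convert: Pin diameter d = 1.711 mm = 0.001711 m. Contact area A = π·d²/4 = π·(0.001711 m)²/4 = 2.299e-06 m².
Convert: Depth limit h_lim = 0.7581 mm = 7.581e-04 m.
Collected in SI base units: W = 5.663 N, H = 3.642e+08 Pa, K = 1.921e-05.
Limit volume V_lim = h_lim·A = 7.581e-04 · 2.299e-06 = 1.743e-09 m³.
Sliding life L = V_lim·H/(K·W) = 1.743e-09 · 3.642e+08 / (1.921e-05 · 5.663) = 5836 m.

value=5836 m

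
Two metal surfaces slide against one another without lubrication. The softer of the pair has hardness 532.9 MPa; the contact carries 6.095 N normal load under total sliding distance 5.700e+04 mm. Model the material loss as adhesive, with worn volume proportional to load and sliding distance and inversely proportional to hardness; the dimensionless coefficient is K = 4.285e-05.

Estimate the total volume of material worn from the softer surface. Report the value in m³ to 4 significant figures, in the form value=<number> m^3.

Shown intermediates are rounded, and all arithmetic carries exact precision; one final rounding to four significant digits.
Convert: Distance covered L = 5.700e+04 mm = 57.00 m.
Convert: Hardness H = 532.9 MPa = 5.329e+08 Pa.
In SI base units, W = 6.095 N, H = 5.329e+08 Pa, K = 4.285e-05.
Volume removed: V = K·W·L/H = 4.285e-05 · 6.095 · 57.00 / 5.329e+08 = 2.794e-11 m³.

value=2.794e-11 m^3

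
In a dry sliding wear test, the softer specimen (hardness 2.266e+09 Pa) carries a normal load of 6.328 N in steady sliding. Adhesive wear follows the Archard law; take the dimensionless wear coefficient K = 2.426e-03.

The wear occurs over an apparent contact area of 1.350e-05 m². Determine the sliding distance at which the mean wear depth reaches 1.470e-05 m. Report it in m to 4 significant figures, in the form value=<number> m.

Intermediates are printed rounded — all arithmetic holds full precision. Rounded once at the end: four significant figures.
Collected in SI base units: W = 6.328 N, H = 2.266e+09 Pa, K = 2.426e-03.
Wearable volume V_lim = h_lim·A = 1.470e-05 · 1.350e-05 = 1.984e-10 m³.
Life L = V_lim·H/(K·W) = 1.984e-10 · 2.266e+09 / (2.426e-03 · 6.328) = 29.29 m.

value=29.29 m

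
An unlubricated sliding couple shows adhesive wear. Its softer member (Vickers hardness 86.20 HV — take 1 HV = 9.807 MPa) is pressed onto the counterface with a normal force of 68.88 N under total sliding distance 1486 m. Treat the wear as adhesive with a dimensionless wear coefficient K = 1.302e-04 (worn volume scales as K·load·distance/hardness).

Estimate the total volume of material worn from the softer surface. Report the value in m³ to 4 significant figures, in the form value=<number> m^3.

Shown intermediates are rounded, and the algebra maintains exact precision — rounded once at the end to four significant figures.
Convert: Hardness H = 86.20 HV × 9.807 MPa/HV = 845.4 MPa = 8.454e+08 Pa.
In SI base units: W = 68.88 N, H = 8.454e+08 Pa, K = 1.302e-04.
Wear volume V = K·W·L/H = 1.302e-04 · 68.88 · 1486 / 8.454e+08 = 1.576e-08 m³.

value=1.576e-08 m^3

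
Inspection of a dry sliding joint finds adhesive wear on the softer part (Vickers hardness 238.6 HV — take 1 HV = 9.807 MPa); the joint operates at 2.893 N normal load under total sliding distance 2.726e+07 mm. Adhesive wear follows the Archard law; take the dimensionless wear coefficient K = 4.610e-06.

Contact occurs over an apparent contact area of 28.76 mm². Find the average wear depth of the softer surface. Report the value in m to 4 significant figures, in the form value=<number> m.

value=5.402e-06 m

The computation carries full precision. Intermediates are shown rounded. Rounded once at the end, at four significant digits.
Convert: Distance covered L = 2.726e+07 mm = 2.726e+04 m.
Convert: Hardness H = 238.6 HV × 9.807 MPa/HV = 2340 MPa = 2.340e+09 Pa.
Convert: Contact area A = 28.76 mm² = 2.876e-05 m².
In SI base units: W = 2.893 N, H = 2.340e+09 Pa, K = 4.610e-06.
Volume removed: V = K·W·L/H = 4.610e-06 · 2.893 · 2.726e+04 / 2.340e+09 = 1.554e-10 m³.
Depth h = V/A = 1.554e-10 / 2.876e-05 = 5.402e-06 m.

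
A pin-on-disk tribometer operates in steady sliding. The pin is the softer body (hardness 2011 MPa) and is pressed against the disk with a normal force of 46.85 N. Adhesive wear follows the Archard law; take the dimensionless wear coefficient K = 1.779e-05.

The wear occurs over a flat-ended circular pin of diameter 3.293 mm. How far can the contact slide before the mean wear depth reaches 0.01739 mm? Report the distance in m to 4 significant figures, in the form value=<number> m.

Intermediates are printed rounded, and all arithmetic runs at full float precision. Rounded just once: 4 significant figures.
Convert: Hardness H = 2011 MPa = 2.011e+09 Pa.
Convert: Pin diameter d = 3.293 mm = 0.003293 m. Contact area A = π·d²/4 = π·(0.003293 m)²/4 = 8.517e-06 m².
Convert: Depth limit h_lim = 0.01739 mm = 1.739e-05 m.
Restated in SI base units: W = 46.85 N, H = 2.011e+09 Pa, K = 1.779e-05.
At the depth limit, V_lim = h_lim·A = 1.739e-05 · 8.517e-06 = 1.481e-10 m³.
Life L = V_lim·H/(K·W) = 1.481e-10 · 2.011e+09 / (1.779e-05 · 46.85) = 357.4 m.

value=357.4 m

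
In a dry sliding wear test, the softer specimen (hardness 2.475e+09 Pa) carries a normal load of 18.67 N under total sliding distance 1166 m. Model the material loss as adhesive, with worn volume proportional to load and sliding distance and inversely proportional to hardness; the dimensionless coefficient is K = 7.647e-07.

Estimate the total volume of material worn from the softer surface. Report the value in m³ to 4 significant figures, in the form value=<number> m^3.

value=6.726e-12 m^3

Quoted intermediates are rounded. All working math runs at full precision, and a lone final rounding to 4 significant digits.
SI base units throughout: W = 18.67 N, H = 2.475e+09 Pa, K = 7.647e-07.
Wear volume V = K·W·L/H = 7.647e-07 · 18.67 · 1166 / 2.475e+09 = 6.726e-12 m³.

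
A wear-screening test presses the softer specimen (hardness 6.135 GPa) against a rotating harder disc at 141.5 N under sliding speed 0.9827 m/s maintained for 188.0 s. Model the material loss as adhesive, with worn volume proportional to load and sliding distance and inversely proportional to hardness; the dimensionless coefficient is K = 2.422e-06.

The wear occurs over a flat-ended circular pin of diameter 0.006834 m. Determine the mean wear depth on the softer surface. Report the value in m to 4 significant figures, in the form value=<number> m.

Intermediates are printed rounded, and every step runs at full precision; a lone final rounding to 4 significant figures.
Convert: Distance covered L = v·t = 0.9827 m/s × 188.0 s = 184.7 m.
Convert: Hardness H = 6.135 GPa = 6.135e+09 Pa.
Convert: Contact area A = π·d²/4 = π·(0.006834 m)²/4 = 3.668e-05 m².
Collected in SI base units: W = 141.5 N, H = 6.135e+09 Pa, K = 2.422e-06.
Archard relation: V = K·W·L/H = 2.422e-06 · 141.5 · 184.7 / 6.135e+09 = 1.032e-11 m³.
Mean depth h = V/A = 1.032e-11 / 3.668e-05 = 2.814e-07 m.

value=2.814e-07 m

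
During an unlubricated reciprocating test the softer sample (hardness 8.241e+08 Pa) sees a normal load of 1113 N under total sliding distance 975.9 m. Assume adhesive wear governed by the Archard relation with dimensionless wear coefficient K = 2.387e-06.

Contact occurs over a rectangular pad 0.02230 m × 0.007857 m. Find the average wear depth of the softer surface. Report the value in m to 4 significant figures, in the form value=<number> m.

value=1.796e-05 m

Intermediates are printed rounded — each operation maintains full float precision. Rounded just once: four significant digits.
Convert: Contact area A = 0.02230 m × 0.007857 m = 1.752e-04 m².
As SI base values: W = 1113 N, H = 8.241e+08 Pa, K = 2.387e-06.
Archard relation: V = K·W·L/H = 2.387e-06 · 1113 · 975.9 / 8.241e+08 = 3.146e-09 m³.
Mean wear depth h = V/A = 3.146e-09 / 1.752e-04 = 1.796e-05 m.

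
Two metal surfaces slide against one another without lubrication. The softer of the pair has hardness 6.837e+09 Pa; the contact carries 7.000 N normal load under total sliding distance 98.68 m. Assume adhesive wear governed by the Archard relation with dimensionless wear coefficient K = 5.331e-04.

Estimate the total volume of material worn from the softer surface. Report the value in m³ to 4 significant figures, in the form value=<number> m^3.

All working math maintains exact precision. The intermediates are printed rounded — one final rounding: four significant figures.
Collected in SI base units: W = 7.000 N, H = 6.837e+09 Pa, K = 5.331e-04.
Archard relation: V = K·W·L/H = 5.331e-04 · 7.000 · 98.68 / 6.837e+09 = 5.386e-11 m³.

value=5.386e-11 m^3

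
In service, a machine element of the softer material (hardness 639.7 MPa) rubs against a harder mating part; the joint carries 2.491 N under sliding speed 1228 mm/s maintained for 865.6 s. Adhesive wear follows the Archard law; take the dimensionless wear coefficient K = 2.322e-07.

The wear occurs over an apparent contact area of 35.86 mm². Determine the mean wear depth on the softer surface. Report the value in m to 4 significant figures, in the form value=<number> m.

value=2.680e-08 m

All arithmetic holds full precision, and intermediates are displayed rounded. Rounded once at the end to 4 significant figures.
Convert: Sliding speed v = 1228 mm/s = 1.228 m/s. The distance L = v·t = 1.228 m/s × 865.6 s = 1063 m.
Convert: Hardness H = 639.7 MPa = 6.397e+08 Pa.
Convert: Contact area A = 35.86 mm² = 3.586e-05 m².
SI base units throughout: W = 2.491 N, H = 6.397e+08 Pa, K = 2.322e-07.
Volume removed: V = K·W·L/H = 2.322e-07 · 2.491 · 1063 / 6.397e+08 = 9.611e-13 m³.
Wear depth h = V/A = 9.611e-13 / 3.586e-05 = 2.680e-08 m.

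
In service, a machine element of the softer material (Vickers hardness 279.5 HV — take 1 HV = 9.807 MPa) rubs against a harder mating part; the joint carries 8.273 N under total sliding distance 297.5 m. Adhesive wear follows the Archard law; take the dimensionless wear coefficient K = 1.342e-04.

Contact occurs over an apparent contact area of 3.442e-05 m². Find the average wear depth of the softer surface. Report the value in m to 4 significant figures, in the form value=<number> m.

The computation keeps full float precision — intermediate values are displayed rounded — a single final rounding, at four significant figures.
Convert: Hardness H = 279.5 HV × 9.807 MPa/HV = 2741 MPa = 2.741e+09 Pa.
In SI base units: W = 8.273 N, H = 2.741e+09 Pa, K = 1.342e-04.
Archard relation: V = K·W·L/H = 1.342e-04 · 8.273 · 297.5 / 2.741e+09 = 1.205e-10 m³.
Mean wear depth h = V/A = 1.205e-10 / 3.442e-05 = 3.501e-06 m.

value=3.501e-06 m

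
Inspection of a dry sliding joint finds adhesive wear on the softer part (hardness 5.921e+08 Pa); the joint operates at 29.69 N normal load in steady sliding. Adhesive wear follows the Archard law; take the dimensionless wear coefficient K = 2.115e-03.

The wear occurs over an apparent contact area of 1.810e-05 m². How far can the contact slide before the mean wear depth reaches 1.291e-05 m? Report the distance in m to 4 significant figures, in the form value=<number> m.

value=2.203 m

The algebra runs at full float precision. Intermediates are shown rounded, and a lone final rounding, at four significant figures.
Working in SI base units: W = 29.69 N, H = 5.921e+08 Pa, K = 2.115e-03.
At the depth limit, V_lim = h_lim·A = 1.291e-05 · 1.810e-05 = 2.337e-10 m³.
Sliding life L = V_lim·H/(K·W) = 2.337e-10 · 5.921e+08 / (2.115e-03 · 29.69) = 2.203 m.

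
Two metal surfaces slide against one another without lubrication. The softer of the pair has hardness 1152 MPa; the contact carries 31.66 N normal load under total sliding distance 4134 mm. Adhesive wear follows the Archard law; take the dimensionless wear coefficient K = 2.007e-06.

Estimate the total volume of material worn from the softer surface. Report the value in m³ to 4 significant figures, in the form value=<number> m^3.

Every step maintains exact precision — the intermediates are displayed rounded, and a lone final rounding: four significant figures.
Path length L = 4134 mm = 4.134 m.
Hardness H = 1152 MPa = 1.152e+09 Pa.
In SI base units: W = 31.66 N, H = 1.152e+09 Pa, K = 2.007e-06.
Wear volume V = K·W·L/H = 2.007e-06 · 31.66 · 4.134 / 1.152e+09 = 2.280e-13 m³.

value=2.280e-13 m^3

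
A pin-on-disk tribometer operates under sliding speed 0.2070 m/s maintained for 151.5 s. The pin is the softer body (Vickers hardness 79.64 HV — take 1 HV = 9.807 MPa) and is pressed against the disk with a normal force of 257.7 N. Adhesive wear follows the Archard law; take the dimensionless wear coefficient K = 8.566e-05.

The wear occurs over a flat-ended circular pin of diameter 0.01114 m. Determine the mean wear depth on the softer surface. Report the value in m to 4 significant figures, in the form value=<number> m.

value=9.094e-06 m

The algebra runs at full precision; intermediate values appear rounded. Rounded just once: 4 significant figures.
Convert: The distance L = v·t = 0.2070 m/s × 151.5 s = 31.36 m.
Convert: Hardness H = 79.64 HV × 9.807 MPa/HV = 781.0 MPa = 7.810e+08 Pa.
Convert: Contact area A = π·d²/4 = π·(0.01114 m)²/4 = 9.747e-05 m².
As SI base values: W = 257.7 N, H = 7.810e+08 Pa, K = 8.566e-05.
Archard relation: V = K·W·L/H = 8.566e-05 · 257.7 · 31.36 / 7.810e+08 = 8.864e-10 m³.
Wear depth h = V/A = 8.864e-10 / 9.747e-05 = 9.094e-06 m.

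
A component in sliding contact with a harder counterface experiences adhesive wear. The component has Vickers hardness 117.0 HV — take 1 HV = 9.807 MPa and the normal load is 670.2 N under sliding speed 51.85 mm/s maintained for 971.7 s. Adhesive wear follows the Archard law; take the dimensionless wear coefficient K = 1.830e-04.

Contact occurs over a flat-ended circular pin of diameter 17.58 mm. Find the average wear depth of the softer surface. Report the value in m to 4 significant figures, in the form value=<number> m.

Intermediates appear rounded. Each operation holds full float precision. Rounded just once: 4 significant figures.
Sliding speed v = 51.85 mm/s = 0.05185 m/s. Distance L = v·t = 0.05185 m/s × 971.7 s = 50.38 m.
Hardness H = 117.0 HV × 9.807 MPa/HV = 1147 MPa = 1.147e+09 Pa.
Pin diameter d = 17.58 mm = 0.01758 m. Contact area A = π·d²/4 = π·(0.01758 m)²/4 = 2.427e-04 m².
In SI base units: W = 670.2 N, H = 1.147e+09 Pa, K = 1.830e-04.
Apply Archard: V = K·W·L/H = 1.830e-04 · 670.2 · 50.38 / 1.147e+09 = 5.385e-09 m³.
Average depth h = V/A = 5.385e-09 / 2.427e-04 = 2.219e-05 m.

value=2.219e-05 m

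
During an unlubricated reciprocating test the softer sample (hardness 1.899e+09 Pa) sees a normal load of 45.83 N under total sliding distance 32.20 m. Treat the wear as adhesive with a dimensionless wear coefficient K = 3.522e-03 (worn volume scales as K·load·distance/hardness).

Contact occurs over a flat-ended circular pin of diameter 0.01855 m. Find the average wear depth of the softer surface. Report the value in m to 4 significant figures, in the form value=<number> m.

value=1.013e-05 m

All working math runs at full precision, and intermediate values are printed rounded. Rounded just once, at four significant digits.
Contact area A = π·d²/4 = π·(0.01855 m)²/4 = 2.703e-04 m².
As SI base values: W = 45.83 N, H = 1.899e+09 Pa, K = 3.522e-03.
Volume removed: V = K·W·L/H = 3.522e-03 · 45.83 · 32.20 / 1.899e+09 = 2.737e-09 m³.
Mean depth h = V/A = 2.737e-09 / 2.703e-04 = 1.013e-05 m.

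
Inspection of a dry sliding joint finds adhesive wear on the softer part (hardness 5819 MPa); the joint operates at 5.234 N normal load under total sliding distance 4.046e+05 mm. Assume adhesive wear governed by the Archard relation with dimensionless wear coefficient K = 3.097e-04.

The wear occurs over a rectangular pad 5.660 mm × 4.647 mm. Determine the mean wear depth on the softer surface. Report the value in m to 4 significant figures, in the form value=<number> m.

value=4.285e-06 m

All arithmetic keeps full precision, and intermediates appear rounded, and rounded just once: 4 significant figures.
Total distance L = 4.046e+05 mm = 404.6 m.
Hardness H = 5819 MPa = 5.819e+09 Pa.
Pad sides 5.660 mm × 4.647 mm = 0.005660 m × 0.004647 m. Contact area A = 0.005660 m × 0.004647 m = 2.630e-05 m².
Working in SI base units: W = 5.234 N, H = 5.819e+09 Pa, K = 3.097e-04.
Archard relation: V = K·W·L/H = 3.097e-04 · 5.234 · 404.6 / 5.819e+09 = 1.127e-10 m³.
Mean wear depth h = V/A = 1.127e-10 / 2.630e-05 = 4.285e-06 m.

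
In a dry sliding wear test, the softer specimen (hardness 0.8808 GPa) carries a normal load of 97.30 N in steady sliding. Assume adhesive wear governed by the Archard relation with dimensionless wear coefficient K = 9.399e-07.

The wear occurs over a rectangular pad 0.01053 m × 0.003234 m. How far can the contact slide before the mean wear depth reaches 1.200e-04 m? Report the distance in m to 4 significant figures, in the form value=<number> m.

value=3.936e+04 m

Each operation carries full precision. Intermediates are printed rounded. Rounded once at the end to four significant figures.
Hardness H = 0.8808 GPa = 8.808e+08 Pa.
Contact area A = 0.01053 m × 0.003234 m = 3.405e-05 m².
Restated in SI base units: W = 97.30 N, H = 8.808e+08 Pa, K = 9.399e-07.
Volume at the limit: V_lim = h_lim·A = 1.200e-04 · 3.405e-05 = 4.086e-09 m³.
Life L = V_lim·H/(K·W) = 4.086e-09 · 8.808e+08 / (9.399e-07 · 97.30) = 3.936e+04 m.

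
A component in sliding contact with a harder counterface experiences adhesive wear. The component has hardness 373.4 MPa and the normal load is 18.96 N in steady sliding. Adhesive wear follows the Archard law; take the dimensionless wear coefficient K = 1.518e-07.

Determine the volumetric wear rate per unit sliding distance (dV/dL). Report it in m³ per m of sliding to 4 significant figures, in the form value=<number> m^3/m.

Intermediates appear rounded, and the computation runs at full precision; a single final rounding, at 4 significant digits.
Convert: Hardness H = 373.4 MPa = 3.734e+08 Pa.
Collected in SI base units: W = 18.96 N, H = 3.734e+08 Pa, K = 1.518e-07.
Wear rate dV/dL = K·W/H, per unit distance: 1.518e-07 · 18.96 / 3.734e+08 = 7.708e-15 m³/m.

value=7.708e-15 m^3/m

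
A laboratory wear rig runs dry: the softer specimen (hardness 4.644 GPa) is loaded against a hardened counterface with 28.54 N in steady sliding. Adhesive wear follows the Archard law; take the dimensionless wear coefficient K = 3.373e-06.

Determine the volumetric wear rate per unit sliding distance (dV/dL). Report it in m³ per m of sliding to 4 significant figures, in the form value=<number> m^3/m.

All arithmetic keeps full float precision. The intermediates are printed rounded, and one final rounding, at four significant figures.
Convert: Hardness H = 4.644 GPa = 4.644e+09 Pa.
Collected in SI base units: W = 28.54 N, H = 4.644e+09 Pa, K = 3.373e-06.
The wear rate dV/dL = K·W/H (independent of L): 3.373e-06 · 28.54 / 4.644e+09 = 2.073e-14 m³/m.

value=2.073e-14 m^3/m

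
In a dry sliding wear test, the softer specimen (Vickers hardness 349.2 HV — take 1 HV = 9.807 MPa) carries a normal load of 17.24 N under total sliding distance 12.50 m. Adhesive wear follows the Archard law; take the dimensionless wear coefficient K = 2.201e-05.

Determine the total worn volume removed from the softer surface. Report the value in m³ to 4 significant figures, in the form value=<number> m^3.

Shown intermediates are rounded. The computation runs at full precision. Rounded once at the end, at four significant digits.
Convert: Hardness H = 349.2 HV × 9.807 MPa/HV = 3425 MPa = 3.425e+09 Pa.
Expressed in SI base units: W = 17.24 N, H = 3.425e+09 Pa, K = 2.201e-05.
Volume removed: V = K·W·L/H = 2.201e-05 · 17.24 · 12.50 / 3.425e+09 = 1.385e-12 m³.

value=1.385e-12 m^3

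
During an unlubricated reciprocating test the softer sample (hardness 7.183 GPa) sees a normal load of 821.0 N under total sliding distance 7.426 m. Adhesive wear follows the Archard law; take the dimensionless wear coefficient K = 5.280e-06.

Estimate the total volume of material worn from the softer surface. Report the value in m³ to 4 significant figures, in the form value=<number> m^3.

value=4.482e-12 m^3

Displayed values are rounded. The algebra holds full precision. Rounded once at the end to 4 significant digits.
Convert: Hardness H = 7.183 GPa = 7.183e+09 Pa.
SI base units throughout: W = 821.0 N, H = 7.183e+09 Pa, K = 5.280e-06.
Volume removed: V = K·W·L/H = 5.280e-06 · 821.0 · 7.426 / 7.183e+09 = 4.482e-12 m³.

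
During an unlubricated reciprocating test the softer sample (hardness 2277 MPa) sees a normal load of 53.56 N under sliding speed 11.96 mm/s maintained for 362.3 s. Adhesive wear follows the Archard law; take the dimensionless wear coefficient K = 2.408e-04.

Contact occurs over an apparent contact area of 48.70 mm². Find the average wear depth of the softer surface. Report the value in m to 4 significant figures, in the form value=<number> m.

value=5.040e-07 m

Intermediates appear rounded. Every step maintains full float precision — a lone final rounding: four significant figures.
Convert: Sliding speed v = 11.96 mm/s = 0.01196 m/s. Distance covered L = v·t = 0.01196 m/s × 362.3 s = 4.333 m.
Convert: Hardness H = 2277 MPa = 2.277e+09 Pa.
Convert: Contact area A = 48.70 mm² = 4.870e-05 m².
SI base units throughout: W = 53.56 N, H = 2.277e+09 Pa, K = 2.408e-04.
Worn volume V = K·W·L/H = 2.408e-04 · 53.56 · 4.333 / 2.277e+09 = 2.454e-11 m³.
Mean depth h = V/A = 2.454e-11 / 4.870e-05 = 5.040e-07 m.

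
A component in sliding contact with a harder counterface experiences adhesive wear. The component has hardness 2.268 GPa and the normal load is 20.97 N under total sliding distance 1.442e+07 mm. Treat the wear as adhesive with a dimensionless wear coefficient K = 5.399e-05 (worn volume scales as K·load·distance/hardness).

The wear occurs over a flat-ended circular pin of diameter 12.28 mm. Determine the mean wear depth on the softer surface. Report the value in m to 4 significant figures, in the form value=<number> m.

The algebra runs at full precision; intermediates appear rounded. Rounded just once: four significant digits.
Distance L = 1.442e+07 mm = 1.442e+04 m.
Hardness H = 2.268 GPa = 2.268e+09 Pa.
Pin diameter d = 12.28 mm = 0.01228 m. Contact area A = π·d²/4 = π·(0.01228 m)²/4 = 1.184e-04 m².
In SI base units: W = 20.97 N, H = 2.268e+09 Pa, K = 5.399e-05.
By Archard's law, V = K·W·L/H = 5.399e-05 · 20.97 · 1.442e+04 / 2.268e+09 = 7.198e-09 m³.
Mean depth h = V/A = 7.198e-09 / 1.184e-04 = 6.078e-05 m.

value=6.078e-05 m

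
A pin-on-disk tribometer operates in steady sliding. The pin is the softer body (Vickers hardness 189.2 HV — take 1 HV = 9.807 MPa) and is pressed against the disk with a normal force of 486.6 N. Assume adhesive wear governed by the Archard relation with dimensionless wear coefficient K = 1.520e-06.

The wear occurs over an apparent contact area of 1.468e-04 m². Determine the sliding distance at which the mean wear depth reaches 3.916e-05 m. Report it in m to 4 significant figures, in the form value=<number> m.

The computation holds exact precision. The intermediates are displayed rounded, and rounded once at the end to 4 significant digits.
Hardness H = 189.2 HV × 9.807 MPa/HV = 1855 MPa = 1.855e+09 Pa.
Working in SI base units: W = 486.6 N, H = 1.855e+09 Pa, K = 1.520e-06.
Limit volume V_lim = h_lim·A = 3.916e-05 · 1.468e-04 = 5.749e-09 m³.
Life L = V_lim·H/(K·W) = 5.749e-09 · 1.855e+09 / (1.520e-06 · 486.6) = 1.442e+04 m.

value=1.442e+04 m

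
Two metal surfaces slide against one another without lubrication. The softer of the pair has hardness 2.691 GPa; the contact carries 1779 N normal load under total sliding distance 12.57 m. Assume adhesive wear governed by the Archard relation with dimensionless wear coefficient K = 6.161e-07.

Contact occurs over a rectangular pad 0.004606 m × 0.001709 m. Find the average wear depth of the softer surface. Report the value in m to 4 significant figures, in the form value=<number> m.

value=6.504e-07 m

Each operation holds exact precision — intermediate values are printed rounded, and one last rounding, at four significant figures.
Hardness H = 2.691 GPa = 2.691e+09 Pa.
Contact area A = 0.004606 m × 0.001709 m = 7.872e-06 m².
Restated in SI base units: W = 1779 N, H = 2.691e+09 Pa, K = 6.161e-07.
Worn volume V = K·W·L/H = 6.161e-07 · 1779 · 12.57 / 2.691e+09 = 5.120e-12 m³.
Average depth h = V/A = 5.120e-12 / 7.872e-06 = 6.504e-07 m.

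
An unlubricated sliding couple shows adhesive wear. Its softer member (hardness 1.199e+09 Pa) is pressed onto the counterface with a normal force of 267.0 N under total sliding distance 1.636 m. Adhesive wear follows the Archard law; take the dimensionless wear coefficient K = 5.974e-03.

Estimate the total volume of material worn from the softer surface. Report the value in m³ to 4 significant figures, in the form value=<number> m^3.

value=2.176e-09 m^3

Intermediate values are printed rounded. All arithmetic keeps full float precision. Rounded once at the end to 4 significant figures.
Collected in SI base units: W = 267.0 N, H = 1.199e+09 Pa, K = 5.974e-03.
By Archard's law, V = K·W·L/H = 5.974e-03 · 267.0 · 1.636 / 1.199e+09 = 2.176e-09 m³.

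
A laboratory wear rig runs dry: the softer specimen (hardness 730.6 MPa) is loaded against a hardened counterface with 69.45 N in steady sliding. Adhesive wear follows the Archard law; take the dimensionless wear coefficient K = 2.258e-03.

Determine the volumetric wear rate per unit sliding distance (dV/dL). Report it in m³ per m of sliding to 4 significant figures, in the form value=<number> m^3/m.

value=2.146e-10 m^3/m

All arithmetic runs at full precision — intermediates are shown rounded; a single final rounding: four significant digits.
Convert: Hardness H = 730.6 MPa = 7.306e+08 Pa.
Expressed in SI base units: W = 69.45 N, H = 7.306e+08 Pa, K = 2.258e-03.
The wear rate dV/dL = K·W/H: 2.258e-03 · 69.45 / 7.306e+08 = 2.146e-10 m³/m.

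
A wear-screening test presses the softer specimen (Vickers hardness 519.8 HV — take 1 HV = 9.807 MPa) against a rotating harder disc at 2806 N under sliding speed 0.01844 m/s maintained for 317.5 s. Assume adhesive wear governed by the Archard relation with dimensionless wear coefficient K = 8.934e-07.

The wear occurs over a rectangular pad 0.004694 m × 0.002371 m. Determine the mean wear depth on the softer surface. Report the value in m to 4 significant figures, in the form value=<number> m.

value=2.587e-07 m

Printed values are rounded. The computation keeps full precision — one final rounding to four significant digits.
Distance L = v·t = 0.01844 m/s × 317.5 s = 5.855 m.
Hardness H = 519.8 HV × 9.807 MPa/HV = 5098 MPa = 5.098e+09 Pa.
Contact area A = 0.004694 m × 0.002371 m = 1.113e-05 m².
SI base units throughout: W = 2806 N, H = 5.098e+09 Pa, K = 8.934e-07.
Volume removed: V = K·W·L/H = 8.934e-07 · 2806 · 5.855 / 5.098e+09 = 2.879e-12 m³.
Average depth h = V/A = 2.879e-12 / 1.113e-05 = 2.587e-07 m.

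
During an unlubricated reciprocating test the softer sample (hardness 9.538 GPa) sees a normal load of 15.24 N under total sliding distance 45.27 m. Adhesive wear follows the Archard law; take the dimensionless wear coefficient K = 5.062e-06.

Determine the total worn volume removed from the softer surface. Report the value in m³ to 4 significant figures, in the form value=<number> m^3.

Intermediate values appear rounded — each operation maintains full precision, and one final rounding, at four significant digits.
Convert: Hardness H = 9.538 GPa = 9.538e+09 Pa.
In SI base units, W = 15.24 N, H = 9.538e+09 Pa, K = 5.062e-06.
Archard relation: V = K·W·L/H = 5.062e-06 · 15.24 · 45.27 / 9.538e+09 = 3.662e-13 m³.

value=3.662e-13 m^3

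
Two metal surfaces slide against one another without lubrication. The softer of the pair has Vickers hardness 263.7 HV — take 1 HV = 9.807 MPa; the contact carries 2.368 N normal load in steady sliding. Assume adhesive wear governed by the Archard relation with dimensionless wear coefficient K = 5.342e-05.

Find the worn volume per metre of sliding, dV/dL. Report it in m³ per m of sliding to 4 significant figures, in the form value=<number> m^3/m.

value=4.891e-14 m^3/m

The algebra carries full precision. The intermediates are shown rounded; rounded just once to four significant digits.
Convert: Hardness H = 263.7 HV × 9.807 MPa/HV = 2586 MPa = 2.586e+09 Pa.
Collected in SI base units: W = 2.368 N, H = 2.586e+09 Pa, K = 5.342e-05.
Rate of wear dV/dL = K·W/H (independent of L): 5.342e-05 · 2.368 / 2.586e+09 = 4.891e-14 m³/m.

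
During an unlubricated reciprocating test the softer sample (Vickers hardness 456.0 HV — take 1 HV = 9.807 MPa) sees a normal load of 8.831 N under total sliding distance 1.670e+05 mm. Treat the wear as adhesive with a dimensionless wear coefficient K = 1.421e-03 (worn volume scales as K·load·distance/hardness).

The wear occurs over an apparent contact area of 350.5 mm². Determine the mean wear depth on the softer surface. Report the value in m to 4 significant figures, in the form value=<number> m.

value=1.337e-06 m

Intermediates are shown rounded; all working math maintains full precision — a single final rounding to four significant digits.
Distance L = 1.670e+05 mm = 167.0 m.
Hardness H = 456.0 HV × 9.807 MPa/HV = 4472 MPa = 4.472e+09 Pa.
Contact area A = 350.5 mm² = 3.505e-04 m².
SI base units throughout: W = 8.831 N, H = 4.472e+09 Pa, K = 1.421e-03.
By Archard's law, V = K·W·L/H = 1.421e-03 · 8.831 · 167.0 / 4.472e+09 = 4.686e-10 m³.
Average depth h = V/A = 4.686e-10 / 3.505e-04 = 1.337e-06 m.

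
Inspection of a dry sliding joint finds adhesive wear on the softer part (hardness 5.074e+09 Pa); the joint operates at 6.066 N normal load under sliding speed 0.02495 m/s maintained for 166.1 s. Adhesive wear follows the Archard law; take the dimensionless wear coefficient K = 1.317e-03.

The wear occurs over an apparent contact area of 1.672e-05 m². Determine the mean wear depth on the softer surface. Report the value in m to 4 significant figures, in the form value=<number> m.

Printed values are rounded, and each operation holds full precision; a lone final rounding to 4 significant digits.
The distance L = v·t = 0.02495 m/s × 166.1 s = 4.144 m.
Expressed in SI base units: W = 6.066 N, H = 5.074e+09 Pa, K = 1.317e-03.
Wear volume V = K·W·L/H = 1.317e-03 · 6.066 · 4.144 / 5.074e+09 = 6.525e-12 m³.
Mean depth h = V/A = 6.525e-12 / 1.672e-05 = 3.902e-07 m.

value=3.902e-07 m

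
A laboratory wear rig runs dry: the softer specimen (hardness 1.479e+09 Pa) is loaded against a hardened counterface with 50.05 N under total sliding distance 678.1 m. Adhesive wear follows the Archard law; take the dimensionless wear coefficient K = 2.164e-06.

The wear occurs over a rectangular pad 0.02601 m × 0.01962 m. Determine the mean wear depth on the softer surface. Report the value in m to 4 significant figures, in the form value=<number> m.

value=9.731e-08 m

Each operation keeps full precision. Intermediate values appear rounded. Rounded just once to four significant figures.
Convert: Contact area A = 0.02601 m × 0.01962 m = 5.103e-04 m².
Working in SI base units: W = 50.05 N, H = 1.479e+09 Pa, K = 2.164e-06.
Wear volume V = K·W·L/H = 2.164e-06 · 50.05 · 678.1 / 1.479e+09 = 4.966e-11 m³.
Mean wear depth h = V/A = 4.966e-11 / 5.103e-04 = 9.731e-08 m.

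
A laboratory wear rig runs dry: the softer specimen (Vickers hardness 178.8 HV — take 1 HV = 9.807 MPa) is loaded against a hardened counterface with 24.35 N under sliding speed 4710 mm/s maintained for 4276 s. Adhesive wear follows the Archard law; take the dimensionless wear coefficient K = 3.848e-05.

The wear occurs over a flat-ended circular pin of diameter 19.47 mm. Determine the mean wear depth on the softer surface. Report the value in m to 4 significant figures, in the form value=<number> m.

value=3.615e-05 m

All arithmetic maintains exact precision; printed values are rounded; a single final rounding: 4 significant digits.
Convert: Sliding speed v = 4710 mm/s = 4.710 m/s. Distance covered L = v·t = 4.710 m/s × 4276 s = 2.014e+04 m.
Convert: Hardness H = 178.8 HV × 9.807 MPa/HV = 1753 MPa = 1.753e+09 Pa.
Convert: Pin diameter d = 19.47 mm = 0.01947 m. Contact area A = π·d²/4 = π·(0.01947 m)²/4 = 2.977e-04 m².
Restated in SI base units: W = 24.35 N, H = 1.753e+09 Pa, K = 3.848e-05.
Volume removed: V = K·W·L/H = 3.848e-05 · 24.35 · 2.014e+04 / 1.753e+09 = 1.076e-08 m³.
Average depth h = V/A = 1.076e-08 / 2.977e-04 = 3.615e-05 m.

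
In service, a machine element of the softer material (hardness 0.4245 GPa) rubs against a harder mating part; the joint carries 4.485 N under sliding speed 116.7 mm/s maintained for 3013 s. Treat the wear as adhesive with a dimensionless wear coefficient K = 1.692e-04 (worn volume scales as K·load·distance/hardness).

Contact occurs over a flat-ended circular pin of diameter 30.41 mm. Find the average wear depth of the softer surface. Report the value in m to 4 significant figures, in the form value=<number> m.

Intermediate values are shown rounded, and all working math maintains full float precision — a single final rounding to four significant figures.
Convert: Sliding speed v = 116.7 mm/s = 0.1167 m/s. Path length L = v·t = 0.1167 m/s × 3013 s = 351.6 m.
Convert: Hardness H = 0.4245 GPa = 4.245e+08 Pa.
Convert: Pin diameter d = 30.41 mm = 0.03041 m. Contact area A = π·d²/4 = π·(0.03041 m)²/4 = 7.263e-04 m².
Restated in SI base units: W = 4.485 N, H = 4.245e+08 Pa, K = 1.692e-04.
Archard volume V = K·W·L/H = 1.692e-04 · 4.485 · 351.6 / 4.245e+08 = 6.286e-10 m³.
Mean wear depth h = V/A = 6.286e-10 / 7.263e-04 = 8.654e-07 m.

value=8.654e-07 m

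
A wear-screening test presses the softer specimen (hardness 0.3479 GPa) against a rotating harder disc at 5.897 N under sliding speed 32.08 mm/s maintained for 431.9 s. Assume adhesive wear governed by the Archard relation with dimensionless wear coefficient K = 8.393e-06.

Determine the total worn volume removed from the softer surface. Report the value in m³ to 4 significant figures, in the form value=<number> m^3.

value=1.971e-12 m^3

Quoted intermediates are rounded — every step maintains full precision; a lone final rounding to 4 significant figures.
Sliding speed v = 32.08 mm/s = 0.03208 m/s. The distance L = v·t = 0.03208 m/s × 431.9 s = 13.86 m.
Hardness H = 0.3479 GPa = 3.479e+08 Pa.
Restated in SI base units: W = 5.897 N, H = 3.479e+08 Pa, K = 8.393e-06.
The Archard volume V = K·W·L/H = 8.393e-06 · 5.897 · 13.86 / 3.479e+08 = 1.971e-12 m³.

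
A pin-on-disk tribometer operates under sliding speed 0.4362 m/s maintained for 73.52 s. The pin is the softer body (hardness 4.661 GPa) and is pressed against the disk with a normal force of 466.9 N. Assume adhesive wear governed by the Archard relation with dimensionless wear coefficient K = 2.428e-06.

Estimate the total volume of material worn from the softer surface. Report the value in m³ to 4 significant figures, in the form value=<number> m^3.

value=7.800e-12 m^3

The computation carries exact precision, and the intermediates are shown rounded, and rounded just once, at four significant digits.
Convert: Sliding distance L = v·t = 0.4362 m/s × 73.52 s = 32.07 m.
Convert: Hardness H = 4.661 GPa = 4.661e+09 Pa.
In SI base units: W = 466.9 N, H = 4.661e+09 Pa, K = 2.428e-06.
Archard volume V = K·W·L/H = 2.428e-06 · 466.9 · 32.07 / 4.661e+09 = 7.800e-12 m³.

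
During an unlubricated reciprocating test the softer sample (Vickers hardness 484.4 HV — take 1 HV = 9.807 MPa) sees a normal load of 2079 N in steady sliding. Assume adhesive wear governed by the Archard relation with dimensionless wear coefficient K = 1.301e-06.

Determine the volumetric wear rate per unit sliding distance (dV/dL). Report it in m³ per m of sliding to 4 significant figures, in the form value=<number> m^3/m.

value=5.694e-13 m^3/m

Intermediate values appear rounded — all arithmetic keeps full precision; rounded just once: 4 significant digits.
Hardness H = 484.4 HV × 9.807 MPa/HV = 4751 MPa = 4.751e+09 Pa.
SI base units throughout: W = 2079 N, H = 4.751e+09 Pa, K = 1.301e-06.
Wear rate dV/dL = K·W/H (no L dependence): 1.301e-06 · 2079 / 4.751e+09 = 5.694e-13 m³/m.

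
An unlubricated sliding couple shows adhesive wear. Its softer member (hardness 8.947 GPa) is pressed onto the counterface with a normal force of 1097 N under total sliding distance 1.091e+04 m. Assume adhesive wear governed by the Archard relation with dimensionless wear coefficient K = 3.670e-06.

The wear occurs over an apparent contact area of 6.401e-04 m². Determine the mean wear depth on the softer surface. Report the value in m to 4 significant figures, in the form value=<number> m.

Each operation runs at full precision; intermediate values are printed rounded — a lone final rounding, at four significant digits.
Convert: Hardness H = 8.947 GPa = 8.947e+09 Pa.
In SI base units: W = 1097 N, H = 8.947e+09 Pa, K = 3.670e-06.
Apply Archard: V = K·W·L/H = 3.670e-06 · 1097 · 1.091e+04 / 8.947e+09 = 4.909e-09 m³.
Mean depth h = V/A = 4.909e-09 / 6.401e-04 = 7.670e-06 m.

value=7.670e-06 m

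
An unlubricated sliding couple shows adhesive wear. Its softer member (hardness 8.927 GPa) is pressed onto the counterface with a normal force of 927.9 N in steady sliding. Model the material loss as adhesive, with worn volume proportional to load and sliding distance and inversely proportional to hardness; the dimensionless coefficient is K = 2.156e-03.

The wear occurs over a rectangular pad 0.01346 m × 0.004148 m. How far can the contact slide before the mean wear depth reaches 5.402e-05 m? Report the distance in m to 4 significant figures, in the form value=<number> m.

The computation keeps full precision, and intermediates are displayed rounded, and rounded once at the end to 4 significant digits.
Convert: Hardness H = 8.927 GPa = 8.927e+09 Pa.
Convert: Contact area A = 0.01346 m × 0.004148 m = 5.583e-05 m².
Expressed in SI base units: W = 927.9 N, H = 8.927e+09 Pa, K = 2.156e-03.
Volume at the limit: V_lim = h_lim·A = 5.402e-05 · 5.583e-05 = 3.016e-09 m³.
Sliding life L = V_lim·H/(K·W) = 3.016e-09 · 8.927e+09 / (2.156e-03 · 927.9) = 13.46 m.

value=13.46 m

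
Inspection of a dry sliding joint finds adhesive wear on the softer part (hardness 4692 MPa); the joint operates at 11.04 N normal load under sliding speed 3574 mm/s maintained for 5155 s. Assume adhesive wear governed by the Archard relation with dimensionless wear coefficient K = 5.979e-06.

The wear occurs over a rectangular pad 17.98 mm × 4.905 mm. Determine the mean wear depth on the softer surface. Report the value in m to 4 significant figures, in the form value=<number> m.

The intermediates are displayed rounded; the algebra keeps exact precision; a lone final rounding: four significant digits.
Sliding speed v = 3574 mm/s = 3.574 m/s. Distance L = v·t = 3.574 m/s × 5155 s = 1.842e+04 m.
Hardness H = 4692 MPa = 4.692e+09 Pa.
Pad sides 17.98 mm × 4.905 mm = 0.01798 m × 0.004905 m. Contact area A = 0.01798 m × 0.004905 m = 8.819e-05 m².
As SI base values: W = 11.04 N, H = 4.692e+09 Pa, K = 5.979e-06.
Archard volume V = K·W·L/H = 5.979e-06 · 11.04 · 1.842e+04 / 4.692e+09 = 2.592e-10 m³.
Mean wear depth h = V/A = 2.592e-10 / 8.819e-05 = 2.939e-06 m.

value=2.939e-06 m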